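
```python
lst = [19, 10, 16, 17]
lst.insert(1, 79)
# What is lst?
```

[19, 79, 10, 16, 17]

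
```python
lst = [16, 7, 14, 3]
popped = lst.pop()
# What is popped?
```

3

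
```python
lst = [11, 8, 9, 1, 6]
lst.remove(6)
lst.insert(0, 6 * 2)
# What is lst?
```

After line 1: lst = [11, 8, 9, 1, 6]
After line 2 (remove first 6): lst = [11, 8, 9, 1]
After line 3 (insert 12 at index 0): lst = [12, 11, 8, 9, 1]

[12, 11, 8, 9, 1]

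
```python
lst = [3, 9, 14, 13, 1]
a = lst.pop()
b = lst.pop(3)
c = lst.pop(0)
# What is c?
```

After line 1: lst = [3, 9, 14, 13, 1]
After line 2 (pop() -> a = 1): lst = [3, 9, 14, 13]
After line 3 (pop(3) -> b = 13): lst = [3, 9, 14]
After line 4 (pop(0) -> c = 3): lst = [9, 14]

3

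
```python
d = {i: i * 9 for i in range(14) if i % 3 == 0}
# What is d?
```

{0: 0, 3: 27, 6: 54, 9: 81, 12: 108}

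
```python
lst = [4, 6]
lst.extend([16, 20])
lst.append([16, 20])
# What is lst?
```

After line 1: lst = [4, 6]
After line 2 (extend unpacks [16, 20]): lst = [4, 6, 16, 20]
After line 3 (append adds [16, 20] as single element): lst = [4, 6, 16, 20, [16, 20]]

[4, 6, 16, 20, [16, 20]]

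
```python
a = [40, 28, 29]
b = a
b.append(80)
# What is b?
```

After line 1: a = [40, 28, 29]
After line 2 (b = a is an alias, same object): a = [40, 28, 29], b = [40, 28, 29]
After line 3 (b.append mutates the shared list): a = [40, 28, 29, 80], b = [40, 28, 29, 80]

[40, 28, 29, 80]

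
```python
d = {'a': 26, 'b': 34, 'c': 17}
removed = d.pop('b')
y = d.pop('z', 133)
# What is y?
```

After line 1: d = {'a': 26, 'b': 34, 'c': 17}
After line 2 (pop 'b' returns 34): d = {'a': 26, 'c': 17}, removed = 34
After line 3 (pop 'z' missing, returns default 133): d = {'a': 26, 'c': 17}, y = 133

133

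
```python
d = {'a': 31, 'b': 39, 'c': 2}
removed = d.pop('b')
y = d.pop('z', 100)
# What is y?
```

After line 1: d = {'a': 31, 'b': 39, 'c': 2}
After line 2 (pop 'b' returns 39): d = {'a': 31, 'c': 2}, removed = 39
After line 3 (pop 'z' missing, returns default 100): d = {'a': 31, 'c': 2}, y = 100

100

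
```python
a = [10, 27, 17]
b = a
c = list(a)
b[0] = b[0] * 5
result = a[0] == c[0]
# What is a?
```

After line 1: a = [10, 27, 17]
After line 2 (b = a, alias): a = [10, 27, 17], b = [10, 27, 17]
After line 3 (c = list(a) is a copy, new object): c = [10, 27, 17]
After line 4 (b[0] = 10 * 5 = 50; mutates shared a/b): a = b = [50, 27, 17], c = [10, 27, 17]
After line 5 (a[0] = 50, c[0] = 10; result = False)

[50, 27, 17]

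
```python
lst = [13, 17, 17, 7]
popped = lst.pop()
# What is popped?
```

7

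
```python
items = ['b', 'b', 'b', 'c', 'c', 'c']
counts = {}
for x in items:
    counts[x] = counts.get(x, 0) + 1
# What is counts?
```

Initial: counts = {}, items = ['b', 'b', 'b', 'c', 'c', 'c']
See 'b': counts = {'b': 1}
See 'b': counts = {'b': 2}
See 'b': counts = {'b': 3}
See 'c': counts = {'b': 3, 'c': 1}
See 'c': counts = {'b': 3, 'c': 2}
See 'c': counts = {'b': 3, 'c': 3}

{'b': 3, 'c': 3}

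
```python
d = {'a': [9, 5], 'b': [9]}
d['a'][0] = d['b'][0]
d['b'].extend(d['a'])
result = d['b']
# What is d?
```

After line 1: d = {'a': [9, 5], 'b': [9]}
After line 2 (a[0] = b[0] = 9): d = {'a': [9, 5], 'b': [9]}
After line 3 (b.extend(a) appends [9, 5]): d = {'a': [9, 5], 'b': [9, 9, 5]}
After line 4: result = d['b'] = [9, 9, 5]

{'a': [9, 5], 'b': [9, 9, 5]}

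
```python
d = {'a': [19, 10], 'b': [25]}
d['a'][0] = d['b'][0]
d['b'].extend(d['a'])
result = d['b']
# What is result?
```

After line 1: d = {'a': [19, 10], 'b': [25]}
After line 2 (a[0] = b[0] = 25): d = {'a': [25, 10], 'b': [25]}
After line 3 (b.extend(a) appends [25, 10]): d = {'a': [25, 10], 'b': [25, 25, 10]}
After line 4: result = d['b'] = [25, 25, 10]

[25, 25, 10]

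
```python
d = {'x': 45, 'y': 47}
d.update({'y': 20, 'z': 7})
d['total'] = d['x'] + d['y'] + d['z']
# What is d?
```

After line 1: d = {'x': 45, 'y': 47}
After line 2 (y overwritten, z added): d = {'x': 45, 'y': 20, 'z': 7}
After line 3 (total = 45 + 20 + 7 = 72): d = {'x': 45, 'y': 20, 'z': 7, 'total': 72}

{'x': 45, 'y': 20, 'z': 7, 'total': 72}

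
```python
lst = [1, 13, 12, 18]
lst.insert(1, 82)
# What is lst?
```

[1, 82, 13, 12, 18]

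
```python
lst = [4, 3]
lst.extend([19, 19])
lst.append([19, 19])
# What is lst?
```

After line 1: lst = [4, 3]
After line 2 (extend unpacks [19, 19]): lst = [4, 3, 19, 19]
After line 3 (append adds [19, 19] as single element): lst = [4, 3, 19, 19, [19, 19]]

[4, 3, 19, 19, [19, 19]]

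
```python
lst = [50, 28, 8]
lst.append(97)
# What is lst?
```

[50, 28, 8, 97]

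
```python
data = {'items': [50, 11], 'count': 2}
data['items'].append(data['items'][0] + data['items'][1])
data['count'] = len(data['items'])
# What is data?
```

After line 1: data = {'items': [50, 11], 'count': 2}
After line 2 (append 50 + 11 = 61): data = {'items': [50, 11, 61], 'count': 2}
After line 3 (count = len(items) = 3): data = {'items': [50, 11, 61], 'count': 3}

{'items': [50, 11, 61], 'count': 3}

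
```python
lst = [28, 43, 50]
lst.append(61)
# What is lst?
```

[28, 43, 50, 61]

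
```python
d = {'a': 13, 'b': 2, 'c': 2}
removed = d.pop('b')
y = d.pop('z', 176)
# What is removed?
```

After line 1: d = {'a': 13, 'b': 2, 'c': 2}
After line 2 (pop 'b' returns 2): d = {'a': 13, 'c': 2}, removed = 2
After line 3 (pop 'z' missing, returns default 176): d = {'a': 13, 'c': 2}, y = 176

2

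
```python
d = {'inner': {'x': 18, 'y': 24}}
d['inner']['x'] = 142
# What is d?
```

After line 1: d = {'inner': {'x': 18, 'y': 24}}
After line 2 (inner x overwritten): d = {'inner': {'x': 142, 'y': 24}}

{'inner': {'x': 142, 'y': 24}}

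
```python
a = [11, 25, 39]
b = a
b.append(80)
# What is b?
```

After line 1: a = [11, 25, 39]
After line 2 (b = a is an alias, same object): a = [11, 25, 39], b = [11, 25, 39]
After line 3 (b.append mutates the shared list): a = [11, 25, 39, 80], b = [11, 25, 39, 80]

[11, 25, 39, 80]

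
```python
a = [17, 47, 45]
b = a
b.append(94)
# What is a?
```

After line 1: a = [17, 47, 45]
After line 2 (b = a is an alias, same object): a = [17, 47, 45], b = [17, 47, 45]
After line 3 (b.append mutates the shared list): a = [17, 47, 45, 94], b = [17, 47, 45, 94]

[17, 47, 45, 94]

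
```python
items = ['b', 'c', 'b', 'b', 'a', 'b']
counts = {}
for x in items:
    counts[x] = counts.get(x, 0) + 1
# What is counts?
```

Initial: counts = {}, items = ['b', 'c', 'b', 'b', 'a', 'b']
See 'b': counts = {'b': 1}
See 'c': counts = {'b': 1, 'c': 1}
See 'b': counts = {'b': 2, 'c': 1}
See 'b': counts = {'b': 3, 'c': 1}
See 'a': counts = {'b': 3, 'c': 1, 'a': 1}
See 'b': counts = {'b': 4, 'c': 1, 'a': 1}

{'b': 4, 'c': 1, 'a': 1}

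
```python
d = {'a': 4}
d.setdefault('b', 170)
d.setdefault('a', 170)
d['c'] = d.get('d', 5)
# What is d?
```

After line 1: d = {'a': 4}
After line 2 (setdefault adds 'b'=170): d = {'a': 4, 'b': 170}
After line 3 (setdefault 'a' no-op, already exists): d = {'a': 4, 'b': 170}
After line 4 (get('d', 5) returns default since 'd' not in d): d = {'a': 4, 'b': 170, 'c': 5}

{'a': 4, 'b': 170, 'c': 5}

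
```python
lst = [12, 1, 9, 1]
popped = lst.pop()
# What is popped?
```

1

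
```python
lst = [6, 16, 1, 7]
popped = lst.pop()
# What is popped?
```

7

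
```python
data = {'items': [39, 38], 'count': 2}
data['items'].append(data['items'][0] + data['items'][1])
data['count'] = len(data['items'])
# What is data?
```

After line 1: data = {'items': [39, 38], 'count': 2}
After line 2 (append 39 + 38 = 77): data = {'items': [39, 38, 77], 'count': 2}
After line 3 (count = len(items) = 3): data = {'items': [39, 38, 77], 'count': 3}

{'items': [39, 38, 77], 'count': 3}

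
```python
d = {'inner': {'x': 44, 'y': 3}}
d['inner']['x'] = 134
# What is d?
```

After line 1: d = {'inner': {'x': 44, 'y': 3}}
After line 2 (inner x overwritten): d = {'inner': {'x': 134, 'y': 3}}

{'inner': {'x': 134, 'y': 3}}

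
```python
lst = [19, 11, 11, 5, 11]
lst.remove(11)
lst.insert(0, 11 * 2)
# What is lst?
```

After line 1: lst = [19, 11, 11, 5, 11]
After line 2 (remove first 11): lst = [19, 11, 5, 11]
After line 3 (insert 22 at index 0): lst = [22, 19, 11, 5, 11]

[22, 19, 11, 5, 11]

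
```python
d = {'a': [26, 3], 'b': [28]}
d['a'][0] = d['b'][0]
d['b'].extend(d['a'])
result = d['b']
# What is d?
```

After line 1: d = {'a': [26, 3], 'b': [28]}
After line 2 (a[0] = b[0] = 28): d = {'a': [28, 3], 'b': [28]}
After line 3 (b.extend(a) appends [28, 3]): d = {'a': [28, 3], 'b': [28, 28, 3]}
After line 4: result = d['b'] = [28, 28, 3]

{'a': [28, 3], 'b': [28, 28, 3]}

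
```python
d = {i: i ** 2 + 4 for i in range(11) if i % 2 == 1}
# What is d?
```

{1: 5, 3: 13, 5: 29, 7: 53, 9: 85}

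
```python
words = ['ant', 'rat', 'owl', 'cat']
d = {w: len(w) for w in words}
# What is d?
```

{'ant': 3, 'rat': 3, 'owl': 3, 'cat': 3}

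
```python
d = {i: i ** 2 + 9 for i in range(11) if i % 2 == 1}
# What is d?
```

{1: 10, 3: 18, 5: 34, 7: 58, 9: 90}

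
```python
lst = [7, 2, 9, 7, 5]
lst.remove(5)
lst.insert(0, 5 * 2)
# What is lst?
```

After line 1: lst = [7, 2, 9, 7, 5]
After line 2 (remove first 5): lst = [7, 2, 9, 7]
After line 3 (insert 10 at index 0): lst = [10, 7, 2, 9, 7]

[10, 7, 2, 9, 7]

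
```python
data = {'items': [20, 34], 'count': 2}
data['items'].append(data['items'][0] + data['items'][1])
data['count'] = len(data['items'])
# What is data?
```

After line 1: data = {'items': [20, 34], 'count': 2}
After line 2 (append 20 + 34 = 54): data = {'items': [20, 34, 54], 'count': 2}
After line 3 (count = len(items) = 3): data = {'items': [20, 34, 54], 'count': 3}

{'items': [20, 34, 54], 'count': 3}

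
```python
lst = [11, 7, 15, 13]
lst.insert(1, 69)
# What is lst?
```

[11, 69, 7, 15, 13]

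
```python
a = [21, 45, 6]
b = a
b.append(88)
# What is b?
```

After line 1: a = [21, 45, 6]
After line 2 (b = a is an alias, same object): a = [21, 45, 6], b = [21, 45, 6]
After line 3 (b.append mutates the shared list): a = [21, 45, 6, 88], b = [21, 45, 6, 88]

[21, 45, 6, 88]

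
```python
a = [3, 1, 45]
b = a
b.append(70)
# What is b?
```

After line 1: a = [3, 1, 45]
After line 2 (b = a is an alias, same object): a = [3, 1, 45], b = [3, 1, 45]
After line 3 (b.append mutates the shared list): a = [3, 1, 45, 70], b = [3, 1, 45, 70]

[3, 1, 45, 70]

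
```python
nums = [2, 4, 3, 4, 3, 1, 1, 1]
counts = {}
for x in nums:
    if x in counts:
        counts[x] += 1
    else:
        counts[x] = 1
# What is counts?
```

Initial: counts = {}, nums = [2, 4, 3, 4, 3, 1, 1, 1]
See 2: counts = {2: 1}
See 4: counts = {2: 1, 4: 1}
See 3: counts = {2: 1, 4: 1, 3: 1}
See 4: counts = {2: 1, 4: 2, 3: 1}
See 3: counts = {2: 1, 4: 2, 3: 2}
See 1: counts = {2: 1, 4: 2, 3: 2, 1: 1}
See 1: counts = {2: 1, 4: 2, 3: 2, 1: 2}
See 1: counts = {2: 1, 4: 2, 3: 2, 1: 3}

{2: 1, 4: 2, 3: 2, 1: 3}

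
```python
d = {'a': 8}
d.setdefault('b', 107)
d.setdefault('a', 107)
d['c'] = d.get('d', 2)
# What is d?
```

After line 1: d = {'a': 8}
After line 2 (setdefault adds 'b'=107): d = {'a': 8, 'b': 107}
After line 3 (setdefault 'a' no-op, already exists): d = {'a': 8, 'b': 107}
After line 4 (get('d', 2) returns default since 'd' not in d): d = {'a': 8, 'b': 107, 'c': 2}

{'a': 8, 'b': 107, 'c': 2}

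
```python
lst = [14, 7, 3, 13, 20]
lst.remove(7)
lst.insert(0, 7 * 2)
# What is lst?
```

After line 1: lst = [14, 7, 3, 13, 20]
After line 2 (remove first 7): lst = [14, 3, 13, 20]
After line 3 (insert 14 at index 0): lst = [14, 14, 3, 13, 20]

[14, 14, 3, 13, 20]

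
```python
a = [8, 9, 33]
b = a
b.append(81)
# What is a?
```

After line 1: a = [8, 9, 33]
After line 2 (b = a is an alias, same object): a = [8, 9, 33], b = [8, 9, 33]
After line 3 (b.append mutates the shared list): a = [8, 9, 33, 81], b = [8, 9, 33, 81]

[8, 9, 33, 81]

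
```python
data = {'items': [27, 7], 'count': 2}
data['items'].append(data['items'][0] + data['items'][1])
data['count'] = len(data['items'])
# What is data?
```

After line 1: data = {'items': [27, 7], 'count': 2}
After line 2 (append 27 + 7 = 34): data = {'items': [27, 7, 34], 'count': 2}
After line 3 (count = len(items) = 3): data = {'items': [27, 7, 34], 'count': 3}

{'items': [27, 7, 34], 'count': 3}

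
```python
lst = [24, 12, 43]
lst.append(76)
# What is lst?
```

[24, 12, 43, 76]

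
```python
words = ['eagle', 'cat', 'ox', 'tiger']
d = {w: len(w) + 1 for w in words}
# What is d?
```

{'eagle': 6, 'cat': 4, 'ox': 3, 'tiger': 6}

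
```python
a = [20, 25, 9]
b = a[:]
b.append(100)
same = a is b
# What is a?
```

After line 1: a = [20, 25, 9]
After line 2 (b = a[:] is a shallow copy, new object): a = [20, 25, 9], b = [20, 25, 9]
After line 3 (append only mutates b): a = [20, 25, 9], b = [20, 25, 9, 100]
After line 4 (same = a is b; different objects -> False): same = False

[20, 25, 9]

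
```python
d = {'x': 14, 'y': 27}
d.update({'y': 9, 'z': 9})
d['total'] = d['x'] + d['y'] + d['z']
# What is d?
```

After line 1: d = {'x': 14, 'y': 27}
After line 2 (y overwritten, z added): d = {'x': 14, 'y': 9, 'z': 9}
After line 3 (total = 14 + 9 + 9 = 32): d = {'x': 14, 'y': 9, 'z': 9, 'total': 32}

{'x': 14, 'y': 9, 'z': 9, 'total': 32}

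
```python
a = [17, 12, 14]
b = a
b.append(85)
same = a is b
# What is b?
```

After line 1: a = [17, 12, 14]
After line 2 (b = a is an alias, same object): a = [17, 12, 14], b = [17, 12, 14]
After line 3 (b.append mutates the shared list): a = [17, 12, 14, 85], b = [17, 12, 14, 85]
After line 4 (same = a is b; same object -> True): same = True

[17, 12, 14, 85]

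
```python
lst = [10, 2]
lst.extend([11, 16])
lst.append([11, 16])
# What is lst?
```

After line 1: lst = [10, 2]
After line 2 (extend unpacks [11, 16]): lst = [10, 2, 11, 16]
After line 3 (append adds [11, 16] as single element): lst = [10, 2, 11, 16, [11, 16]]

[10, 2, 11, 16, [11, 16]]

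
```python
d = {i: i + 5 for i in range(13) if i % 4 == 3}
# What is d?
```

{3: 8, 7: 12, 11: 16}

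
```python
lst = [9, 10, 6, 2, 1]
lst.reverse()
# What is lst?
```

[1, 2, 6, 10, 9]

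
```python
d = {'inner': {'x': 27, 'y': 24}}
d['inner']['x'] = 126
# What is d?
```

After line 1: d = {'inner': {'x': 27, 'y': 24}}
After line 2 (inner x overwritten): d = {'inner': {'x': 126, 'y': 24}}

{'inner': {'x': 126, 'y': 24}}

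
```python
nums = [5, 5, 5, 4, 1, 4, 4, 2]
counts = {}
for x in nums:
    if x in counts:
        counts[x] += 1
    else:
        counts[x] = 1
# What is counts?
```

Initial: counts = {}, nums = [5, 5, 5, 4, 1, 4, 4, 2]
See 5: counts = {5: 1}
See 5: counts = {5: 2}
See 5: counts = {5: 3}
See 4: counts = {5: 3, 4: 1}
See 1: counts = {5: 3, 4: 1, 1: 1}
See 4: counts = {5: 3, 4: 2, 1: 1}
See 4: counts = {5: 3, 4: 3, 1: 1}
See 2: counts = {5: 3, 4: 3, 1: 1, 2: 1}

{5: 3, 4: 3, 1: 1, 2: 1}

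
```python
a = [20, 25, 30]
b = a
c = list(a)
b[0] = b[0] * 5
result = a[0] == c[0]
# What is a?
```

After line 1: a = [20, 25, 30]
After line 2 (b = a, alias): a = [20, 25, 30], b = [20, 25, 30]
After line 3 (c = list(a) is a copy, new object): c = [20, 25, 30]
After line 4 (b[0] = 20 * 5 = 100; mutates shared a/b): a = b = [100, 25, 30], c = [20, 25, 30]
After line 5 (a[0] = 100, c[0] = 20; result = False)

[100, 25, 30]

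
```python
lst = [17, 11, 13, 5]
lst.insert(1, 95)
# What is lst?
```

[17, 95, 11, 13, 5]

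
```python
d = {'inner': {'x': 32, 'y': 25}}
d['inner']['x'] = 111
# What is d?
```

After line 1: d = {'inner': {'x': 32, 'y': 25}}
After line 2 (inner x overwritten): d = {'inner': {'x': 111, 'y': 25}}

{'inner': {'x': 111, 'y': 25}}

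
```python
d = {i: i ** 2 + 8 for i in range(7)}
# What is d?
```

{0: 8, 1: 9, 2: 12, 3: 17, 4: 24, 5: 33, 6: 44}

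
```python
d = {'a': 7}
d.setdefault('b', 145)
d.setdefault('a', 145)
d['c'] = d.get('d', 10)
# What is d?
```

After line 1: d = {'a': 7}
After line 2 (setdefault adds 'b'=145): d = {'a': 7, 'b': 145}
After line 3 (setdefault 'a' no-op, already exists): d = {'a': 7, 'b': 145}
After line 4 (get('d', 10) returns default since 'd' not in d): d = {'a': 7, 'b': 145, 'c': 10}

{'a': 7, 'b': 145, 'c': 10}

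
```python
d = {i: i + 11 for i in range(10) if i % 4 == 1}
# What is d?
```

{1: 12, 5: 16, 9: 20}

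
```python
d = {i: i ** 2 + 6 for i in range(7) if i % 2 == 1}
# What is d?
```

{1: 7, 3: 15, 5: 31}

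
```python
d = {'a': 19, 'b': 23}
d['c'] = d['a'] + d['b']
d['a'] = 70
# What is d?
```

After line 1: d = {'a': 19, 'b': 23}
After line 2 (d['c'] = 19 + 23): d = {'a': 19, 'b': 23, 'c': 42}
After line 3: d = {'a': 70, 'b': 23, 'c': 42}

{'a': 70, 'b': 23, 'c': 42}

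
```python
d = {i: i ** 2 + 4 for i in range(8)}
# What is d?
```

{0: 4, 1: 5, 2: 8, 3: 13, 4: 20, 5: 29, 6: 40, 7: 53}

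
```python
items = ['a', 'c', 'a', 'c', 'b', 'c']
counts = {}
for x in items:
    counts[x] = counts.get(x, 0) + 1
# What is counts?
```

Initial: counts = {}, items = ['a', 'c', 'a', 'c', 'b', 'c']
See 'a': counts = {'a': 1}
See 'c': counts = {'a': 1, 'c': 1}
See 'a': counts = {'a': 2, 'c': 1}
See 'c': counts = {'a': 2, 'c': 2}
See 'b': counts = {'a': 2, 'c': 2, 'b': 1}
See 'c': counts = {'a': 2, 'c': 3, 'b': 1}

{'a': 2, 'c': 3, 'b': 1}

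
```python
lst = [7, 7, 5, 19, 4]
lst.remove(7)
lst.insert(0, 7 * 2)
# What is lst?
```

After line 1: lst = [7, 7, 5, 19, 4]
After line 2 (remove first 7): lst = [7, 5, 19, 4]
After line 3 (insert 14 at index 0): lst = [14, 7, 5, 19, 4]

[14, 7, 5, 19, 4]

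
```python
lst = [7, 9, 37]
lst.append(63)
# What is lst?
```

[7, 9, 37, 63]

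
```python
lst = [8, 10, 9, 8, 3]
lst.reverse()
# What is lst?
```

[3, 8, 9, 10, 8]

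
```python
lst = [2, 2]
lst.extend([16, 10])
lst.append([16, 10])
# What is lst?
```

After line 1: lst = [2, 2]
After line 2 (extend unpacks [16, 10]): lst = [2, 2, 16, 10]
After line 3 (append adds [16, 10] as single element): lst = [2, 2, 16, 10, [16, 10]]

[2, 2, 16, 10, [16, 10]]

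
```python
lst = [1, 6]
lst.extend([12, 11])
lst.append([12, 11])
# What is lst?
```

After line 1: lst = [1, 6]
After line 2 (extend unpacks [12, 11]): lst = [1, 6, 12, 11]
After line 3 (append adds [12, 11] as single element): lst = [1, 6, 12, 11, [12, 11]]

[1, 6, 12, 11, [12, 11]]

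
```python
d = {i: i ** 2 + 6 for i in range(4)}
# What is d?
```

{0: 6, 1: 7, 2: 10, 3: 15}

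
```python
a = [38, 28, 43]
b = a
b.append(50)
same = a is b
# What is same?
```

After line 1: a = [38, 28, 43]
After line 2 (b = a is an alias, same object): a = [38, 28, 43], b = [38, 28, 43]
After line 3 (b.append mutates the shared list): a = [38, 28, 43, 50], b = [38, 28, 43, 50]
After line 4 (same = a is b; same object -> True): same = True

True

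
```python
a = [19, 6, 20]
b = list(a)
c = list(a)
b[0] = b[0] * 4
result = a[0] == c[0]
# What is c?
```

After line 1: a = [19, 6, 20]
After line 2 (b = list(a), copy): a = [19, 6, 20], b = [19, 6, 20]
After line 3 (c = list(a) is a copy, new object): c = [19, 6, 20]
After line 4 (b[0] = 19 * 4 = 76; only b mutates (copy)): a = [19, 6, 20], b = [76, 6, 20], c = [19, 6, 20]
After line 5 (a[0] = 19, c[0] = 19; result = True)

[19, 6, 20]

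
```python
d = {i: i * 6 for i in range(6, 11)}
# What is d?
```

{6: 36, 7: 42, 8: 48, 9: 54, 10: 60}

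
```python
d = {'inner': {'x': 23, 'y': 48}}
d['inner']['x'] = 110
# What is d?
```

After line 1: d = {'inner': {'x': 23, 'y': 48}}
After line 2 (inner x overwritten): d = {'inner': {'x': 110, 'y': 48}}

{'inner': {'x': 110, 'y': 48}}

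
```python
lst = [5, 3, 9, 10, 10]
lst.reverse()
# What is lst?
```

[10, 10, 9, 3, 5]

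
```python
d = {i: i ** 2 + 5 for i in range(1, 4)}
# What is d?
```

{1: 6, 2: 9, 3: 14}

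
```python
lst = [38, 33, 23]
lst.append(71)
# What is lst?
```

[38, 33, 23, 71]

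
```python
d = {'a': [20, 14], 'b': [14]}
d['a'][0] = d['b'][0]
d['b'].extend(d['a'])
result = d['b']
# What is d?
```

After line 1: d = {'a': [20, 14], 'b': [14]}
After line 2 (a[0] = b[0] = 14): d = {'a': [14, 14], 'b': [14]}
After line 3 (b.extend(a) appends [14, 14]): d = {'a': [14, 14], 'b': [14, 14, 14]}
After line 4: result = d['b'] = [14, 14, 14]

{'a': [14, 14], 'b': [14, 14, 14]}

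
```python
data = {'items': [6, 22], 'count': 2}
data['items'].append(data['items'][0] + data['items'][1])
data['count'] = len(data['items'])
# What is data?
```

After line 1: data = {'items': [6, 22], 'count': 2}
After line 2 (append 6 + 22 = 28): data = {'items': [6, 22, 28], 'count': 2}
After line 3 (count = len(items) = 3): data = {'items': [6, 22, 28], 'count': 3}

{'items': [6, 22, 28], 'count': 3}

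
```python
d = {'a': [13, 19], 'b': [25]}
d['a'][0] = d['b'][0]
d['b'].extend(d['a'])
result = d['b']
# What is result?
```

After line 1: d = {'a': [13, 19], 'b': [25]}
After line 2 (a[0] = b[0] = 25): d = {'a': [25, 19], 'b': [25]}
After line 3 (b.extend(a) appends [25, 19]): d = {'a': [25, 19], 'b': [25, 25, 19]}
After line 4: result = d['b'] = [25, 25, 19]

[25, 25, 19]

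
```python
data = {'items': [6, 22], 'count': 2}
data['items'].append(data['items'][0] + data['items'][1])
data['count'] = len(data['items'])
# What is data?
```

After line 1: data = {'items': [6, 22], 'count': 2}
After line 2 (append 6 + 22 = 28): data = {'items': [6, 22, 28], 'count': 2}
After line 3 (count = len(items) = 3): data = {'items': [6, 22, 28], 'count': 3}

{'items': [6, 22, 28], 'count': 3}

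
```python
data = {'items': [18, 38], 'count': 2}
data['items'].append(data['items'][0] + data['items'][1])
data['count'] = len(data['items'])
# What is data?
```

After line 1: data = {'items': [18, 38], 'count': 2}
After line 2 (append 18 + 38 = 56): data = {'items': [18, 38, 56], 'count': 2}
After line 3 (count = len(items) = 3): data = {'items': [18, 38, 56], 'count': 3}

{'items': [18, 38, 56], 'count': 3}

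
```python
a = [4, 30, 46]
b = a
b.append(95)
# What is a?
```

After line 1: a = [4, 30, 46]
After line 2 (b = a is an alias, same object): a = [4, 30, 46], b = [4, 30, 46]
After line 3 (b.append mutates the shared list): a = [4, 30, 46, 95], b = [4, 30, 46, 95]

[4, 30, 46, 95]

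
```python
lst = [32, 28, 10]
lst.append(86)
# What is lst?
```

[32, 28, 10, 86]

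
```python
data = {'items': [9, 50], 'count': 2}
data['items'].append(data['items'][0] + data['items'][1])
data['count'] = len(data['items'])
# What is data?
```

After line 1: data = {'items': [9, 50], 'count': 2}
After line 2 (append 9 + 50 = 59): data = {'items': [9, 50, 59], 'count': 2}
After line 3 (count = len(items) = 3): data = {'items': [9, 50, 59], 'count': 3}

{'items': [9, 50, 59], 'count': 3}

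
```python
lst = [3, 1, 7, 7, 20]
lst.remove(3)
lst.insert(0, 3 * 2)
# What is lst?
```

After line 1: lst = [3, 1, 7, 7, 20]
After line 2 (remove first 3): lst = [1, 7, 7, 20]
After line 3 (insert 6 at index 0): lst = [6, 1, 7, 7, 20]

[6, 1, 7, 7, 20]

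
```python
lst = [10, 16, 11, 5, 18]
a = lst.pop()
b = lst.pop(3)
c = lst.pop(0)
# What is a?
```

After line 1: lst = [10, 16, 11, 5, 18]
After line 2 (pop() -> a = 18): lst = [10, 16, 11, 5]
After line 3 (pop(3) -> b = 5): lst = [10, 16, 11]
After line 4 (pop(0) -> c = 10): lst = [16, 11]

18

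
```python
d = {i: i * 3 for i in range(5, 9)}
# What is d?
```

{5: 15, 6: 18, 7: 21, 8: 24}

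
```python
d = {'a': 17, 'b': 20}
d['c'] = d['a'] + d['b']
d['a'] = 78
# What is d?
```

After line 1: d = {'a': 17, 'b': 20}
After line 2 (d['c'] = 17 + 20): d = {'a': 17, 'b': 20, 'c': 37}
After line 3: d = {'a': 78, 'b': 20, 'c': 37}

{'a': 78, 'b': 20, 'c': 37}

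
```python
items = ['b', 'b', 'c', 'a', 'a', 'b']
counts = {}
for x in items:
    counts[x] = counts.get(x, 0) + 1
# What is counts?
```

Initial: counts = {}, items = ['b', 'b', 'c', 'a', 'a', 'b']
See 'b': counts = {'b': 1}
See 'b': counts = {'b': 2}
See 'c': counts = {'b': 2, 'c': 1}
See 'a': counts = {'b': 2, 'c': 1, 'a': 1}
See 'a': counts = {'b': 2, 'c': 1, 'a': 2}
See 'b': counts = {'b': 3, 'c': 1, 'a': 2}

{'b': 3, 'c': 1, 'a': 2}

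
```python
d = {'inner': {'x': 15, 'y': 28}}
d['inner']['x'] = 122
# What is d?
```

After line 1: d = {'inner': {'x': 15, 'y': 28}}
After line 2 (inner x overwritten): d = {'inner': {'x': 122, 'y': 28}}

{'inner': {'x': 122, 'y': 28}}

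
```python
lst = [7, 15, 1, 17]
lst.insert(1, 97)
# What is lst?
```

[7, 97, 15, 1, 17]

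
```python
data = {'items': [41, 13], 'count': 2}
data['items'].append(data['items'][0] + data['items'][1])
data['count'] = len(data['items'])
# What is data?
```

After line 1: data = {'items': [41, 13], 'count': 2}
After line 2 (append 41 + 13 = 54): data = {'items': [41, 13, 54], 'count': 2}
After line 3 (count = len(items) = 3): data = {'items': [41, 13, 54], 'count': 3}

{'items': [41, 13, 54], 'count': 3}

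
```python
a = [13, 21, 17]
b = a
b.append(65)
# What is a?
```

After line 1: a = [13, 21, 17]
After line 2 (b = a is an alias, same object): a = [13, 21, 17], b = [13, 21, 17]
After line 3 (b.append mutates the shared list): a = [13, 21, 17, 65], b = [13, 21, 17, 65]

[13, 21, 17, 65]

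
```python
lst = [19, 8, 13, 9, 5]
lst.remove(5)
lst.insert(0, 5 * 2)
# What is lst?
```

After line 1: lst = [19, 8, 13, 9, 5]
After line 2 (remove first 5): lst = [19, 8, 13, 9]
After line 3 (insert 10 at index 0): lst = [10, 19, 8, 13, 9]

[10, 19, 8, 13, 9]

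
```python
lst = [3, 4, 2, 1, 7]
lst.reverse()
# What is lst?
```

[7, 1, 2, 4, 3]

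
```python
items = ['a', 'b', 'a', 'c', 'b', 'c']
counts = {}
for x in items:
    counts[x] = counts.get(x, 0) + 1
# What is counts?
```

Initial: counts = {}, items = ['a', 'b', 'a', 'c', 'b', 'c']
See 'a': counts = {'a': 1}
See 'b': counts = {'a': 1, 'b': 1}
See 'a': counts = {'a': 2, 'b': 1}
See 'c': counts = {'a': 2, 'b': 1, 'c': 1}
See 'b': counts = {'a': 2, 'b': 2, 'c': 1}
See 'c': counts = {'a': 2, 'b': 2, 'c': 2}

{'a': 2, 'b': 2, 'c': 2}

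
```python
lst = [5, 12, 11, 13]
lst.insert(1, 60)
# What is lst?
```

[5, 60, 12, 11, 13]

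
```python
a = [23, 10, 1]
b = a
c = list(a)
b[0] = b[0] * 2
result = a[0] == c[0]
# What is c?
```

After line 1: a = [23, 10, 1]
After line 2 (b = a, alias): a = [23, 10, 1], b = [23, 10, 1]
After line 3 (c = list(a) is a copy, new object): c = [23, 10, 1]
After line 4 (b[0] = 23 * 2 = 46; mutates shared a/b): a = b = [46, 10, 1], c = [23, 10, 1]
After line 5 (a[0] = 46, c[0] = 23; result = False)

[23, 10, 1]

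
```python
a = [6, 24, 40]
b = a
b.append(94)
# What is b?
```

After line 1: a = [6, 24, 40]
After line 2 (b = a is an alias, same object): a = [6, 24, 40], b = [6, 24, 40]
After line 3 (b.append mutates the shared list): a = [6, 24, 40, 94], b = [6, 24, 40, 94]

[6, 24, 40, 94]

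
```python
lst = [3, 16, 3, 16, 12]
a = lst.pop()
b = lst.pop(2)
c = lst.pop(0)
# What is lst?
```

After line 1: lst = [3, 16, 3, 16, 12]
After line 2 (pop() -> a = 12): lst = [3, 16, 3, 16]
After line 3 (pop(2) -> b = 3): lst = [3, 16, 16]
After line 4 (pop(0) -> c = 3): lst = [16, 16]

[16, 16]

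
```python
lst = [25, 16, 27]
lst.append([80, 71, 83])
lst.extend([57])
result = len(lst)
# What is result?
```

After line 1: lst = [25, 16, 27]
After line 2 (append adds [80, 71, 83] as single element): lst = [25, 16, 27, [80, 71, 83]]
After line 3 (extend unpacks [57], adds 57): lst = [25, 16, 27, [80, 71, 83], 57]
After line 4: result = len(lst) = 5

5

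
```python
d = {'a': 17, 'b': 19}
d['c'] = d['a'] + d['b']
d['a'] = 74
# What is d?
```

After line 1: d = {'a': 17, 'b': 19}
After line 2 (d['c'] = 17 + 19): d = {'a': 17, 'b': 19, 'c': 36}
After line 3: d = {'a': 74, 'b': 19, 'c': 36}

{'a': 74, 'b': 19, 'c': 36}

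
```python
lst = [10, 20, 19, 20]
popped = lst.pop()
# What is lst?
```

[10, 20, 19]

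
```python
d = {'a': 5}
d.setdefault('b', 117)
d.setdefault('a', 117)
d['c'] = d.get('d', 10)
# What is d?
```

After line 1: d = {'a': 5}
After line 2 (setdefault adds 'b'=117): d = {'a': 5, 'b': 117}
After line 3 (setdefault 'a' no-op, already exists): d = {'a': 5, 'b': 117}
After line 4 (get('d', 10) returns default since 'd' not in d): d = {'a': 5, 'b': 117, 'c': 10}

{'a': 5, 'b': 117, 'c': 10}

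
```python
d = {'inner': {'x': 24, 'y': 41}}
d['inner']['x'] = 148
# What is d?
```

After line 1: d = {'inner': {'x': 24, 'y': 41}}
After line 2 (inner x overwritten): d = {'inner': {'x': 148, 'y': 41}}

{'inner': {'x': 148, 'y': 41}}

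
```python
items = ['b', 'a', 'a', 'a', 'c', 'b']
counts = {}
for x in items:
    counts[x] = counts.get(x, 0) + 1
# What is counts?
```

Initial: counts = {}, items = ['b', 'a', 'a', 'a', 'c', 'b']
See 'b': counts = {'b': 1}
See 'a': counts = {'b': 1, 'a': 1}
See 'a': counts = {'b': 1, 'a': 2}
See 'a': counts = {'b': 1, 'a': 3}
See 'c': counts = {'b': 1, 'a': 3, 'c': 1}
See 'b': counts = {'b': 2, 'a': 3, 'c': 1}

{'b': 2, 'a': 3, 'c': 1}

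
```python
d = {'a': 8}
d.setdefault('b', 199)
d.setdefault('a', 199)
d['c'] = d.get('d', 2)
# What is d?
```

After line 1: d = {'a': 8}
After line 2 (setdefault adds 'b'=199): d = {'a': 8, 'b': 199}
After line 3 (setdefault 'a' no-op, already exists): d = {'a': 8, 'b': 199}
After line 4 (get('d', 2) returns default since 'd' not in d): d = {'a': 8, 'b': 199, 'c': 2}

{'a': 8, 'b': 199, 'c': 2}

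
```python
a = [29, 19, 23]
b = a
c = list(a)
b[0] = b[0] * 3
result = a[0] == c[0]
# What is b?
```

After line 1: a = [29, 19, 23]
After line 2 (b = a, alias): a = [29, 19, 23], b = [29, 19, 23]
After line 3 (c = list(a) is a copy, new object): c = [29, 19, 23]
After line 4 (b[0] = 29 * 3 = 87; mutates shared a/b): a = b = [87, 19, 23], c = [29, 19, 23]
After line 5 (a[0] = 87, c[0] = 29; result = False)

[87, 19, 23]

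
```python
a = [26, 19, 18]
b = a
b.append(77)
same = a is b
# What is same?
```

After line 1: a = [26, 19, 18]
After line 2 (b = a is an alias, same object): a = [26, 19, 18], b = [26, 19, 18]
After line 3 (b.append mutates the shared list): a = [26, 19, 18, 77], b = [26, 19, 18, 77]
After line 4 (same = a is b; same object -> True): same = True

True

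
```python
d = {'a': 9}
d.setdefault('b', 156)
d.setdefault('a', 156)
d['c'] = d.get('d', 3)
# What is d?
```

After line 1: d = {'a': 9}
After line 2 (setdefault adds 'b'=156): d = {'a': 9, 'b': 156}
After line 3 (setdefault 'a' no-op, already exists): d = {'a': 9, 'b': 156}
After line 4 (get('d', 3) returns default since 'd' not in d): d = {'a': 9, 'b': 156, 'c': 3}

{'a': 9, 'b': 156, 'c': 3}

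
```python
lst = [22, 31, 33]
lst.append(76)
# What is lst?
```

[22, 31, 33, 76]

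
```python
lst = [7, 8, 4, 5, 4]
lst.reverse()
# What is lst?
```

[4, 5, 4, 8, 7]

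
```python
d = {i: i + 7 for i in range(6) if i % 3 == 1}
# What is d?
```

{1: 8, 4: 11}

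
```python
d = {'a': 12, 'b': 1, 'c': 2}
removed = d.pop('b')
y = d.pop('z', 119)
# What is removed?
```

After line 1: d = {'a': 12, 'b': 1, 'c': 2}
After line 2 (pop 'b' returns 1): d = {'a': 12, 'c': 2}, removed = 1
After line 3 (pop 'z' missing, returns default 119): d = {'a': 12, 'c': 2}, y = 119

1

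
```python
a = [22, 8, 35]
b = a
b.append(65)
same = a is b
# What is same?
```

After line 1: a = [22, 8, 35]
After line 2 (b = a is an alias, same object): a = [22, 8, 35], b = [22, 8, 35]
After line 3 (b.append mutates the shared list): a = [22, 8, 35, 65], b = [22, 8, 35, 65]
After line 4 (same = a is b; same object -> True): same = True

True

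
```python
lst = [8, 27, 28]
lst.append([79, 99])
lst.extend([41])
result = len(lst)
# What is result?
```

After line 1: lst = [8, 27, 28]
After line 2 (append adds [79, 99] as single element): lst = [8, 27, 28, [79, 99]]
After line 3 (extend unpacks [41], adds 41): lst = [8, 27, 28, [79, 99], 41]
After line 4: result = len(lst) = 5

5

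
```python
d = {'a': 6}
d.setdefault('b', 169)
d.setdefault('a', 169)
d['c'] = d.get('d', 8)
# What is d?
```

After line 1: d = {'a': 6}
After line 2 (setdefault adds 'b'=169): d = {'a': 6, 'b': 169}
After line 3 (setdefault 'a' no-op, already exists): d = {'a': 6, 'b': 169}
After line 4 (get('d', 8) returns default since 'd' not in d): d = {'a': 6, 'b': 169, 'c': 8}

{'a': 6, 'b': 169, 'c': 8}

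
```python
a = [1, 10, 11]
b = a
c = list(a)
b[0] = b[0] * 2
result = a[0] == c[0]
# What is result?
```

After line 1: a = [1, 10, 11]
After line 2 (b = a, alias): a = [1, 10, 11], b = [1, 10, 11]
After line 3 (c = list(a) is a copy, new object): c = [1, 10, 11]
After line 4 (b[0] = 1 * 2 = 2; mutates shared a/b): a = b = [2, 10, 11], c = [1, 10, 11]
After line 5 (a[0] = 2, c[0] = 1; result = False)

False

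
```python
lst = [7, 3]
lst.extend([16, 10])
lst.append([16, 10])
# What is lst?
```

After line 1: lst = [7, 3]
After line 2 (extend unpacks [16, 10]): lst = [7, 3, 16, 10]
After line 3 (append adds [16, 10] as single element): lst = [7, 3, 16, 10, [16, 10]]

[7, 3, 16, 10, [16, 10]]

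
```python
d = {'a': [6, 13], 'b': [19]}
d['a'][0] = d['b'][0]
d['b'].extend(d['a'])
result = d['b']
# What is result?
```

After line 1: d = {'a': [6, 13], 'b': [19]}
After line 2 (a[0] = b[0] = 19): d = {'a': [19, 13], 'b': [19]}
After line 3 (b.extend(a) appends [19, 13]): d = {'a': [19, 13], 'b': [19, 19, 13]}
After line 4: result = d['b'] = [19, 19, 13]

[19, 19, 13]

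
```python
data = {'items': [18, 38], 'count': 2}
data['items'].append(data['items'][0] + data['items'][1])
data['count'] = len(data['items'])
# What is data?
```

After line 1: data = {'items': [18, 38], 'count': 2}
After line 2 (append 18 + 38 = 56): data = {'items': [18, 38, 56], 'count': 2}
After line 3 (count = len(items) = 3): data = {'items': [18, 38, 56], 'count': 3}

{'items': [18, 38, 56], 'count': 3}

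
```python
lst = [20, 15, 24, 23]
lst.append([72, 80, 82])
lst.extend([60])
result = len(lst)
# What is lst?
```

After line 1: lst = [20, 15, 24, 23]
After line 2 (append adds [72, 80, 82] as single element): lst = [20, 15, 24, 23, [72, 80, 82]]
After line 3 (extend unpacks [60], adds 60): lst = [20, 15, 24, 23, [72, 80, 82], 60]
After line 4: result = len(lst) = 6

[20, 15, 24, 23, [72, 80, 82], 60]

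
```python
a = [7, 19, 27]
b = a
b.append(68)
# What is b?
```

After line 1: a = [7, 19, 27]
After line 2 (b = a is an alias, same object): a = [7, 19, 27], b = [7, 19, 27]
After line 3 (b.append mutates the shared list): a = [7, 19, 27, 68], b = [7, 19, 27, 68]

[7, 19, 27, 68]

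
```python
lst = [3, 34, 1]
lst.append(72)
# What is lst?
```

[3, 34, 1, 72]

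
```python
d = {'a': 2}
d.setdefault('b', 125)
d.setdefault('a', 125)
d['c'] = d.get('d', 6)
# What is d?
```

After line 1: d = {'a': 2}
After line 2 (setdefault adds 'b'=125): d = {'a': 2, 'b': 125}
After line 3 (setdefault 'a' no-op, already exists): d = {'a': 2, 'b': 125}
After line 4 (get('d', 6) returns default since 'd' not in d): d = {'a': 2, 'b': 125, 'c': 6}

{'a': 2, 'b': 125, 'c': 6}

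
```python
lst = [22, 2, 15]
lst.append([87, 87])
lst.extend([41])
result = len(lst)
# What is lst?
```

After line 1: lst = [22, 2, 15]
After line 2 (append adds [87, 87] as single element): lst = [22, 2, 15, [87, 87]]
After line 3 (extend unpacks [41], adds 41): lst = [22, 2, 15, [87, 87], 41]
After line 4: result = len(lst) = 5

[22, 2, 15, [87, 87], 41]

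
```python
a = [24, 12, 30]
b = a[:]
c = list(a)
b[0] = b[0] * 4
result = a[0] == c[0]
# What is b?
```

After line 1: a = [24, 12, 30]
After line 2 (b = a[:], copy): a = [24, 12, 30], b = [24, 12, 30]
After line 3 (c = list(a) is a copy, new object): c = [24, 12, 30]
After line 4 (b[0] = 24 * 4 = 96; only b mutates (copy)): a = [24, 12, 30], b = [96, 12, 30], c = [24, 12, 30]
After line 5 (a[0] = 24, c[0] = 24; result = True)

[96, 12, 30]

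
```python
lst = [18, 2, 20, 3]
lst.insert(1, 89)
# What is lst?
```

[18, 89, 2, 20, 3]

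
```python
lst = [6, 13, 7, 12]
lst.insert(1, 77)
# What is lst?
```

[6, 77, 13, 7, 12]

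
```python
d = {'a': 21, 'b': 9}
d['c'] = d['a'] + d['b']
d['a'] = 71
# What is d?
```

After line 1: d = {'a': 21, 'b': 9}
After line 2 (d['c'] = 21 + 9): d = {'a': 21, 'b': 9, 'c': 30}
After line 3: d = {'a': 71, 'b': 9, 'c': 30}

{'a': 71, 'b': 9, 'c': 30}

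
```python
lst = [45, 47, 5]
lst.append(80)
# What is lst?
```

[45, 47, 5, 80]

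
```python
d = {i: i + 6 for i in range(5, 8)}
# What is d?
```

{5: 11, 6: 12, 7: 13}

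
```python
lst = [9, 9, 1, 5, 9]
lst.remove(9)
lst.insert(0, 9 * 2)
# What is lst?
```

After line 1: lst = [9, 9, 1, 5, 9]
After line 2 (remove first 9): lst = [9, 1, 5, 9]
After line 3 (insert 18 at index 0): lst = [18, 9, 1, 5, 9]

[18, 9, 1, 5, 9]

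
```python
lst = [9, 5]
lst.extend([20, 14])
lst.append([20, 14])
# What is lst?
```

After line 1: lst = [9, 5]
After line 2 (extend unpacks [20, 14]): lst = [9, 5, 20, 14]
After line 3 (append adds [20, 14] as single element): lst = [9, 5, 20, 14, [20, 14]]

[9, 5, 20, 14, [20, 14]]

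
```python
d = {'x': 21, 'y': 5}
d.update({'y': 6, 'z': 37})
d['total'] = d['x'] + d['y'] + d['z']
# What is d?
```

After line 1: d = {'x': 21, 'y': 5}
After line 2 (y overwritten, z added): d = {'x': 21, 'y': 6, 'z': 37}
After line 3 (total = 21 + 6 + 37 = 64): d = {'x': 21, 'y': 6, 'z': 37, 'total': 64}

{'x': 21, 'y': 6, 'z': 37, 'total': 64}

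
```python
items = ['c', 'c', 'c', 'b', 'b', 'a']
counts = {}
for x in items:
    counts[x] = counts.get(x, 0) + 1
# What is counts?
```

Initial: counts = {}, items = ['c', 'c', 'c', 'b', 'b', 'a']
See 'c': counts = {'c': 1}
See 'c': counts = {'c': 2}
See 'c': counts = {'c': 3}
See 'b': counts = {'c': 3, 'b': 1}
See 'b': counts = {'c': 3, 'b': 2}
See 'a': counts = {'c': 3, 'b': 2, 'a': 1}

{'c': 3, 'b': 2, 'a': 1}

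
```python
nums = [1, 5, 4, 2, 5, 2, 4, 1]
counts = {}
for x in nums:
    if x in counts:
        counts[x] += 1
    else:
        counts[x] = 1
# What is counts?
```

Initial: counts = {}, nums = [1, 5, 4, 2, 5, 2, 4, 1]
See 1: counts = {1: 1}
See 5: counts = {1: 1, 5: 1}
See 4: counts = {1: 1, 5: 1, 4: 1}
See 2: counts = {1: 1, 5: 1, 4: 1, 2: 1}
See 5: counts = {1: 1, 5: 2, 4: 1, 2: 1}
See 2: counts = {1: 1, 5: 2, 4: 1, 2: 2}
See 4: counts = {1: 1, 5: 2, 4: 2, 2: 2}
See 1: counts = {1: 2, 5: 2, 4: 2, 2: 2}

{1: 2, 5: 2, 4: 2, 2: 2}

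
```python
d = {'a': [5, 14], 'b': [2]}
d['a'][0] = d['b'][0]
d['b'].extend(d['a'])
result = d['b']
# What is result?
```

After line 1: d = {'a': [5, 14], 'b': [2]}
After line 2 (a[0] = b[0] = 2): d = {'a': [2, 14], 'b': [2]}
After line 3 (b.extend(a) appends [2, 14]): d = {'a': [2, 14], 'b': [2, 2, 14]}
After line 4: result = d['b'] = [2, 2, 14]

[2, 2, 14]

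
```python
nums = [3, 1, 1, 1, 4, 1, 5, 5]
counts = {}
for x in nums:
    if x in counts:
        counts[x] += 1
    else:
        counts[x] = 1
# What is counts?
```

Initial: counts = {}, nums = [3, 1, 1, 1, 4, 1, 5, 5]
See 3: counts = {3: 1}
See 1: counts = {3: 1, 1: 1}
See 1: counts = {3: 1, 1: 2}
See 1: counts = {3: 1, 1: 3}
See 4: counts = {3: 1, 1: 3, 4: 1}
See 1: counts = {3: 1, 1: 4, 4: 1}
See 5: counts = {3: 1, 1: 4, 4: 1, 5: 1}
See 5: counts = {3: 1, 1: 4, 4: 1, 5: 2}

{3: 1, 1: 4, 4: 1, 5: 2}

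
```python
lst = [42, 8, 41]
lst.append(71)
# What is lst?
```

[42, 8, 41, 71]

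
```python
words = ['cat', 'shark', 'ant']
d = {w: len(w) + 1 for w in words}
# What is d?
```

{'cat': 4, 'shark': 6, 'ant': 4}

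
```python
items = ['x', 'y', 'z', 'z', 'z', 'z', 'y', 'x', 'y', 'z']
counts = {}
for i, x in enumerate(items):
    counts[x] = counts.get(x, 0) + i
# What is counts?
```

Initial: counts = {}, items = ['x', 'y', 'z', 'z', 'z', 'z', 'y', 'x', 'y', 'z']
i=0, x='x': counts = {'x': 0}
i=1, x='y': counts = {'x': 0, 'y': 1}
i=2, x='z': counts = {'x': 0, 'y': 1, 'z': 2}
i=3, x='z': counts = {'x': 0, 'y': 1, 'z': 5}
i=4, x='z': counts = {'x': 0, 'y': 1, 'z': 9}
i=5, x='z': counts = {'x': 0, 'y': 1, 'z': 14}
i=6, x='y': counts = {'x': 0, 'y': 7, 'z': 14}
i=7, x='x': counts = {'x': 7, 'y': 7, 'z': 14}
i=8, x='y': counts = {'x': 7, 'y': 15, 'z': 14}
i=9, x='z': counts = {'x': 7, 'y': 15, 'z': 23}

{'x': 7, 'y': 15, 'z': 23}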